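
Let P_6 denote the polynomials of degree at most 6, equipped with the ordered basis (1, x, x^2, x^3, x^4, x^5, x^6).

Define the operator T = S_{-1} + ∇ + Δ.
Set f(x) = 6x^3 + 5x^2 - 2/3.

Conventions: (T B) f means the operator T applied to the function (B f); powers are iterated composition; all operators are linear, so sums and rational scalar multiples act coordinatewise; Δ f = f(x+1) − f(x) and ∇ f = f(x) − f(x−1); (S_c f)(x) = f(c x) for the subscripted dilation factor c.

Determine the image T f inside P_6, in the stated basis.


the result is g(x) = -6x^3 + 41x^2 + 20x + 34/3

S_{-1} f = -6x^3 + 5x^2 - 2/3
∇ f = 18x^2 - 8x + 1
Δ f = 18x^2 + 28x + 11
(S_{-1} + ∇ + Δ) f = -6x^3 + 41x^2 + 20x + 34/3


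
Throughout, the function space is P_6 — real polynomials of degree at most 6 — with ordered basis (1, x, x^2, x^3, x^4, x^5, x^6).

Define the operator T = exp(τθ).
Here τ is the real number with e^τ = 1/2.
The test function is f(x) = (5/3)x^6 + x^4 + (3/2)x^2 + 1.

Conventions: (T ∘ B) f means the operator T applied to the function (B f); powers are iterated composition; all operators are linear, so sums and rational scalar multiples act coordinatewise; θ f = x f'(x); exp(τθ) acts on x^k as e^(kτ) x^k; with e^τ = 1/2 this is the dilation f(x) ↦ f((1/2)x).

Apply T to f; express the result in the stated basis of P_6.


the result is g(x) = (5/192)x^6 + (1/16)x^4 + (3/8)x^2 + 1

exp(τθ) x^k = e^(kτ) x^k; with e^τ = 1/2 this sends x^k to (1/2)^k x^k
x^2 ↦ 1/4 x^2
x^4 ↦ 1/16 x^4
x^6 ↦ 1/64 x^6
applying this coordinatewise to f: exp(τθ) f = (5/192)x^6 + (1/16)x^4 + (3/8)x^2 + 1


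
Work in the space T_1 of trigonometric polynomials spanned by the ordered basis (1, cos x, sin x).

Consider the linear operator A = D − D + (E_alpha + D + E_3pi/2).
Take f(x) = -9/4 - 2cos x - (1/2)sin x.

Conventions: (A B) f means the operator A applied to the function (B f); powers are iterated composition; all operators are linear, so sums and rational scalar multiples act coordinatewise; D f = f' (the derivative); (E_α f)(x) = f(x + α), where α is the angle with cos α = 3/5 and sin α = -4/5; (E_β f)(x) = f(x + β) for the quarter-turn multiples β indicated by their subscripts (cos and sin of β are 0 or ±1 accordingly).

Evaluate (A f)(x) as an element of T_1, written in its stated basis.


the image equals g(x) = -9/2 - (4/5)cos x - (19/10)sin x

D f = -(1/2)cos x + 2sin x
D f = -(1/2)cos x + 2sin x
(-D) f = (1/2)cos x - 2sin x
E_alpha f = -9/4 - (4/5)cos x - (19/10)sin x
D f = -(1/2)cos x + 2sin x
E_3pi/2 f = -9/4 + (1/2)cos x - 2sin x
(E_alpha + D + E_3pi/2) f = -9/2 - (4/5)cos x - (19/10)sin x
(D − D + (E_alpha + D + E_3pi/2)) f = -9/2 - (4/5)cos x - (19/10)sin x


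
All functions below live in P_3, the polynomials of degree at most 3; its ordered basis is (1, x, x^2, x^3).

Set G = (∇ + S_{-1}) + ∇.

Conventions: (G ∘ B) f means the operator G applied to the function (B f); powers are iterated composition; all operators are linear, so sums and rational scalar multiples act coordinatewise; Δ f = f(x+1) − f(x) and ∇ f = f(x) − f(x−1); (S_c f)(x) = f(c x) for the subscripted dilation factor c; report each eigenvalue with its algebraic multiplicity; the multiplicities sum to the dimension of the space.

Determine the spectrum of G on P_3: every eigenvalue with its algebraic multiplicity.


λ = -1 (multiplicity 2), λ = 1 (multiplicity 2)

image of 1: 1
image of x: -x + 2
image of x^2: x^2 + 4x - 2
image of x^3: -x^3 + 6x^2 - 6x + 2
the matrix is upper triangular; its diagonal is (1, -1, 1, -1)
for a triangular matrix the eigenvalues are the diagonal entries, with algebraic multiplicity their repetition count


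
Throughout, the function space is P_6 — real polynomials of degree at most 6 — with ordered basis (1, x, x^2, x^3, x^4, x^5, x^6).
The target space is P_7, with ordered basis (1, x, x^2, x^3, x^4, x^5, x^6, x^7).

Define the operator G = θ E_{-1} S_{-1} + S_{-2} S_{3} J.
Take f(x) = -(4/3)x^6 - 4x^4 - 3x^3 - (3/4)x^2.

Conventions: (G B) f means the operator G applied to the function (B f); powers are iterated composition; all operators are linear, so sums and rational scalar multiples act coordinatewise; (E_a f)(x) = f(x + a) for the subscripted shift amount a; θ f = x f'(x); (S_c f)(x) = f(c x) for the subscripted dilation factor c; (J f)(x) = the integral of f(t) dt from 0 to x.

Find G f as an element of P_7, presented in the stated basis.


the result is g(x) = (373248/7)x^7 - 8x^6 + (31304/5)x^5 - 1068x^4 + 191x^3 - (215/2)x^2 + (69/2)x

S_{-1} f = -(4/3)x^6 - 4x^4 + 3x^3 - (3/4)x^2
E_{-1} S_{-1} f = -(4/3)x^6 + 8x^5 - 24x^4 + (137/3)x^3 - (215/4)x^2 + (69/2)x - 109/12
θ E_{-1} S_{-1} f = -8x^6 + 40x^5 - 96x^4 + 137x^3 - (215/2)x^2 + (69/2)x
J f = -(4/21)x^7 - (4/5)x^5 - (3/4)x^4 - (1/4)x^3
S_{3} J f = -(2916/7)x^7 - (972/5)x^5 - (243/4)x^4 - (27/4)x^3
S_{-2} S_{3} J f = (373248/7)x^7 + (31104/5)x^5 - 972x^4 + 54x^3
(θ E_{-1} S_{-1} + S_{-2} S_{3} J) f = (373248/7)x^7 - 8x^6 + (31304/5)x^5 - 1068x^4 + 191x^3 - (215/2)x^2 + (69/2)x


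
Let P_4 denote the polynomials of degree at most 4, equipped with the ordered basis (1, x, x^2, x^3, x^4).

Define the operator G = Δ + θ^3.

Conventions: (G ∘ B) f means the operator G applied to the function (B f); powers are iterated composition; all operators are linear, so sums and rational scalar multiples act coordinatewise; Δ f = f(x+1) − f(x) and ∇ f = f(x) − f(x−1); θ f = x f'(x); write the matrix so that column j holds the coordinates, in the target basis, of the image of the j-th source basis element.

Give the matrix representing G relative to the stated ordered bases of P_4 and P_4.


the matrix is [[0, 1, 1, 1, 1]; [0, 1, 2, 3, 4]; [0, 0, 8, 3, 6]; [0, 0, 0, 27, 4]; [0, 0, 0, 0, 64]] (rows listed top to bottom)

image of 1: 0
image of x: x + 1
image of x^2: 8x^2 + 2x + 1
image of x^3: 27x^3 + 3x^2 + 3x + 1
image of x^4: 64x^4 + 4x^3 + 6x^2 + 4x + 1
each image's coordinates form column j of the matrix


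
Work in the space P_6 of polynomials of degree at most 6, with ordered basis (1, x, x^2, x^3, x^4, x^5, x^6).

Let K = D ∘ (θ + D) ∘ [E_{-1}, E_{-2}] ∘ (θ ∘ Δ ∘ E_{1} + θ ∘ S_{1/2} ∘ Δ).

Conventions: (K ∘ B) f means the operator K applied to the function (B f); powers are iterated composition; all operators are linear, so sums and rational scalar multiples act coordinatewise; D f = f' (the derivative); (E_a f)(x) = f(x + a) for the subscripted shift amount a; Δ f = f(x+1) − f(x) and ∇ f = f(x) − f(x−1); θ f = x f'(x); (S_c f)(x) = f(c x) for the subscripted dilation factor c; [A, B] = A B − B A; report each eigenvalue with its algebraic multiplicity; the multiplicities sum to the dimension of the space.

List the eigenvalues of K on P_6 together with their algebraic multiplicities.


image of 1: 0
image of x: 0
image of x^2: 0
image of x^3: 0
image of x^4: 0
image of x^5: 0
image of x^6: 0
the matrix is upper triangular; its diagonal is (0, 0, 0, 0, 0, 0, 0)
for a triangular matrix the eigenvalues are the diagonal entries, with algebraic multiplicity their repetition count

λ = 0 (multiplicity 7)


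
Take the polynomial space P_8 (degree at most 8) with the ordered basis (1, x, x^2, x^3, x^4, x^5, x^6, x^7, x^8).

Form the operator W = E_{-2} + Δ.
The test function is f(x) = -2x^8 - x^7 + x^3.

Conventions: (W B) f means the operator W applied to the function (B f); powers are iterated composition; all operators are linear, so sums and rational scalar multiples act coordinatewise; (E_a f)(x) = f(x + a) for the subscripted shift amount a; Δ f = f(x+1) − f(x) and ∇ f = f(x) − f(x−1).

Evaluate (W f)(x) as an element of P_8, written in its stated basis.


g(x) = -2x^8 + 15x^7 - 273x^6 + 679x^5 - 2135x^4 + 2878x^3 - 2992x^2 + 1592x - 394

E_{-2} f = -2x^8 + 31x^7 - 210x^6 + 812x^5 - 1960x^4 + 3025x^3 - 2918x^2 + 1612x - 392
Δ f = -16x^7 - 63x^6 - 133x^5 - 175x^4 - 147x^3 - 74x^2 - 20x - 2
(E_{-2} + Δ) f = -2x^8 + 15x^7 - 273x^6 + 679x^5 - 2135x^4 + 2878x^3 - 2992x^2 + 1592x - 394


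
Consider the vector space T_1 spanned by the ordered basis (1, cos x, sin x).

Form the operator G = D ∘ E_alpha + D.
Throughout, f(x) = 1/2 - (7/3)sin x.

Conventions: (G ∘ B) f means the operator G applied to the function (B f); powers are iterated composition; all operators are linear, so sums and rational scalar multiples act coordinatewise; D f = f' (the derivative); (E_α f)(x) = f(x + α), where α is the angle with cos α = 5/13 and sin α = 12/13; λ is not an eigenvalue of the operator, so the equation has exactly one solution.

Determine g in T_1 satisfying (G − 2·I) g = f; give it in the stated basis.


the result is g(x) = -1/4 + (21/68)cos x + (133/204)sin x

write g with unknown coordinates in the stated basis and equate coefficients in (G − 2·I) g = f
solving from the highest basis element down gives g = -1/4 + (21/68)cos x + (133/204)sin x
check: G g = (21/34)cos x - (35/34)sin x
so G g − 2·g = 1/2 - (7/3)sin x = f ✓


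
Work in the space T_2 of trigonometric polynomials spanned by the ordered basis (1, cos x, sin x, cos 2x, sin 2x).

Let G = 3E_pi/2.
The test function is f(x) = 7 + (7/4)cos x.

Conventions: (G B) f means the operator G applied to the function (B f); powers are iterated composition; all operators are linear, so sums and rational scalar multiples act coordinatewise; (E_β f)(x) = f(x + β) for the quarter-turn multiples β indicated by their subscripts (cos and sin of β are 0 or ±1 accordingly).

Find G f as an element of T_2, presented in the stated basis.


E_pi/2 f = 7 - (7/4)sin x
(3E_pi/2) f = 21 - (21/4)sin x

the result is g(x) = 21 - (21/4)sin x


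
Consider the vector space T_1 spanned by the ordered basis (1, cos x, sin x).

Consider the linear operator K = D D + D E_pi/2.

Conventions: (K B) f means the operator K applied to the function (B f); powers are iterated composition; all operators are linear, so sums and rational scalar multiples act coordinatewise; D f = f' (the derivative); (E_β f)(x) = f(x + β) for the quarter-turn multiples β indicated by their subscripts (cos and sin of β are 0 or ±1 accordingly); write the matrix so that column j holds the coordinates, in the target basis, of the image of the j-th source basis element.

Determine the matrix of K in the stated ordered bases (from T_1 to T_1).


the matrix is [[0, 0, 0]; [0, -2, 0]; [0, 0, -2]] (rows listed top to bottom)

image of 1: 0
image of cos x: -2cos x
image of sin x: -2sin x
each image's coordinates form column j of the matrix


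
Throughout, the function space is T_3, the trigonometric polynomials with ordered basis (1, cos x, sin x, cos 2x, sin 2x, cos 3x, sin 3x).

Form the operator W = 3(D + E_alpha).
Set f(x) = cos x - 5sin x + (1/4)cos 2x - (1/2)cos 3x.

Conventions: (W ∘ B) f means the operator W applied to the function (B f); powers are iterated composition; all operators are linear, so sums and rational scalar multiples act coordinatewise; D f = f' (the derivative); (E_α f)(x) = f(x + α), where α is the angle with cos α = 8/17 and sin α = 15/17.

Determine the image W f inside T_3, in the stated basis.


D f = -5cos x - sin x - (1/2)sin 2x + (3/2)sin 3x
E_alpha f = -(67/17)cos x - (55/17)sin x - (161/1156)cos 2x - (60/289)sin 2x + (2444/4913)cos 3x - (495/9826)sin 3x
(D + E_alpha) f = -(152/17)cos x - (72/17)sin x - (161/1156)cos 2x - (409/578)sin 2x + (2444/4913)cos 3x + (7122/4913)sin 3x
(3(D + E_alpha)) f = -(456/17)cos x - (216/17)sin x - (483/1156)cos 2x - (1227/578)sin 2x + (7332/4913)cos 3x + (21366/4913)sin 3x

the result is g(x) = -(456/17)cos x - (216/17)sin x - (483/1156)cos 2x - (1227/578)sin 2x + (7332/4913)cos 3x + (21366/4913)sin 3x


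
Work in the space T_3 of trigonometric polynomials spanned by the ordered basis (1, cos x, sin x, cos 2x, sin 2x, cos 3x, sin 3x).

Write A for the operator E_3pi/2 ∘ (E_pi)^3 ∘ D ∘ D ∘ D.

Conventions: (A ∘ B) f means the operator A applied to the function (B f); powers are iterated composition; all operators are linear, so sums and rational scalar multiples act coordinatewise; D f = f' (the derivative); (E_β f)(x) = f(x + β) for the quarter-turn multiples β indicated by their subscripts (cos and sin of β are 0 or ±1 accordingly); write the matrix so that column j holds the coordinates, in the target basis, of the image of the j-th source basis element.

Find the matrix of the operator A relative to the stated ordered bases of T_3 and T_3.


image of 1: 0
image of cos x: cos x
image of sin x: sin x
image of cos 2x: -8sin 2x
image of sin 2x: 8cos 2x
image of cos 3x: -27cos 3x
image of sin 3x: -27sin 3x
each image's coordinates form column j of the matrix

the matrix is [[0, 0, 0, 0, 0, 0, 0]; [0, 1, 0, 0, 0, 0, 0]; [0, 0, 1, 0, 0, 0, 0]; [0, 0, 0, 0, 8, 0, 0]; [0, 0, 0, -8, 0, 0, 0]; [0, 0, 0, 0, 0, -27, 0]; [0, 0, 0, 0, 0, 0, -27]] (rows listed top to bottom)


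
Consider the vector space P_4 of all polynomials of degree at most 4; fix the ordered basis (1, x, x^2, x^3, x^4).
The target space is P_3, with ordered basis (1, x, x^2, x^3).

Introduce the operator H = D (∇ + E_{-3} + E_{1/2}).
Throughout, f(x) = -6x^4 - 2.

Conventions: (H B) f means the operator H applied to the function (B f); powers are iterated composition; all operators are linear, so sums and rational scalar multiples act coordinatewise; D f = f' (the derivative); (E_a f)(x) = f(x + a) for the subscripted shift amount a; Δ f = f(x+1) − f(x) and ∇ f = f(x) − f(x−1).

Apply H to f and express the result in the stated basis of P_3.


∇ f = -24x^3 + 36x^2 - 24x + 6
E_{-3} f = -6x^4 + 72x^3 - 324x^2 + 648x - 488
E_{1/2} f = -6x^4 - 12x^3 - 9x^2 - 3x - 19/8
(∇ + E_{-3} + E_{1/2}) f = -12x^4 + 36x^3 - 297x^2 + 621x - 3875/8
D (∇ + E_{-3} + E_{1/2}) f = -48x^3 + 108x^2 - 594x + 621

g(x) = -48x^3 + 108x^2 - 594x + 621


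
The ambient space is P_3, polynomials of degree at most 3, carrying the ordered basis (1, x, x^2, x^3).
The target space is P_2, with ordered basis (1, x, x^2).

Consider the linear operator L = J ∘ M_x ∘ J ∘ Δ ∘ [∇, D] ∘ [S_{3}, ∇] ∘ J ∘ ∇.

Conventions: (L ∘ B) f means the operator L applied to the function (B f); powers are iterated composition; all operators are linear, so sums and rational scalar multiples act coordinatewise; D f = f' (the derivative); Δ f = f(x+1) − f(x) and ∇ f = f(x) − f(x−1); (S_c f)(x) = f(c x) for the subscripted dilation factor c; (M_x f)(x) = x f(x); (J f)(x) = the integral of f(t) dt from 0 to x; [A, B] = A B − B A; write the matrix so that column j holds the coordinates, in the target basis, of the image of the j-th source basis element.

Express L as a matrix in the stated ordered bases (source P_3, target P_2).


image of 1: 0
image of x: 0
image of x^2: 0
image of x^3: 0
each image's coordinates form column j of the matrix

the matrix is [[0, 0, 0, 0]; [0, 0, 0, 0]; [0, 0, 0, 0]] (rows listed top to bottom)


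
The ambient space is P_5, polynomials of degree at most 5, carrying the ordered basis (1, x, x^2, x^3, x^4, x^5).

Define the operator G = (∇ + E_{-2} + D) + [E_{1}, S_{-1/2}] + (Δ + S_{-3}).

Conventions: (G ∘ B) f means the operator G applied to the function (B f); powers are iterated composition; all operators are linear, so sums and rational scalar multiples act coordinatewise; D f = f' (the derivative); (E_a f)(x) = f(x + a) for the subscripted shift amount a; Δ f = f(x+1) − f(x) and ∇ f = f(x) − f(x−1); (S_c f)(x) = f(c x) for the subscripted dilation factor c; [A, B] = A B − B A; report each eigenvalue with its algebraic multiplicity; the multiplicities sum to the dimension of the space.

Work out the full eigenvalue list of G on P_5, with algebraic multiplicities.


λ = -242 (multiplicity 1), λ = -26 (multiplicity 1), λ = -2 (multiplicity 1), λ = 2 (multiplicity 1), λ = 10 (multiplicity 1), λ = 82 (multiplicity 1)

image of 1: 2
image of x: -2x - 1/2
image of x^2: 10x^2 + (7/2)x + 13/4
image of x^3: -26x^3 + (15/8)x^2 + (105/8)x - 57/8
image of x^4: 82x^4 + (19/4)x^3 + (183/8)x^2 - (87/4)x + 241/16
image of x^5: -242x^5 + (145/32)x^4 + (655/16)x^3 - (1005/16)x^2 + (2635/32)x - 993/32
the matrix is upper triangular; its diagonal is (2, -2, 10, -26, 82, -242)
for a triangular matrix the eigenvalues are the diagonal entries, with algebraic multiplicity their repetition count


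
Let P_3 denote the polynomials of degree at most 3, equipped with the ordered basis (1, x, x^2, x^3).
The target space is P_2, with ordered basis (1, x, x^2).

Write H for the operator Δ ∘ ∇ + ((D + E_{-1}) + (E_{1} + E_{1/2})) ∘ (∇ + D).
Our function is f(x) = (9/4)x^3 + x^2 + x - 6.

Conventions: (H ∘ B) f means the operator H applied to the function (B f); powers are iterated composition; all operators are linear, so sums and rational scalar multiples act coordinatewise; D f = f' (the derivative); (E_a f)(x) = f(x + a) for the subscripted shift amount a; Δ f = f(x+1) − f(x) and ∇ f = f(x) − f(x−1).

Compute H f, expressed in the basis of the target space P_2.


∇ f = (27/4)x^2 - (19/4)x + 9/4
Δ ∇ f = (27/2)x + 2
∇ f = (27/4)x^2 - (19/4)x + 9/4
D f = (27/4)x^2 + 2x + 1
(∇ + D) f = (27/2)x^2 - (11/4)x + 13/4
D (∇ + D) f = 27x - 11/4
E_{-1} (∇ + D) f = (27/2)x^2 - (119/4)x + 39/2
(D + E_{-1}) (∇ + D) f = (27/2)x^2 - (11/4)x + 67/4
E_{1} (∇ + D) f = (27/2)x^2 + (97/4)x + 14
E_{1/2} (∇ + D) f = (27/2)x^2 + (43/4)x + 21/4
(E_{1} + E_{1/2}) (∇ + D) f = 27x^2 + 35x + 77/4
((D + E_{-1}) + (E_{1} + E_{1/2})) (∇ + D) f = (81/2)x^2 + (129/4)x + 36
(Δ ∘ ∇ + ((D + E_{-1}) + (E_{1} + E_{1/2})) ∘ (∇ + D)) f = (81/2)x^2 + (183/4)x + 38

g(x) = (81/2)x^2 + (183/4)x + 38


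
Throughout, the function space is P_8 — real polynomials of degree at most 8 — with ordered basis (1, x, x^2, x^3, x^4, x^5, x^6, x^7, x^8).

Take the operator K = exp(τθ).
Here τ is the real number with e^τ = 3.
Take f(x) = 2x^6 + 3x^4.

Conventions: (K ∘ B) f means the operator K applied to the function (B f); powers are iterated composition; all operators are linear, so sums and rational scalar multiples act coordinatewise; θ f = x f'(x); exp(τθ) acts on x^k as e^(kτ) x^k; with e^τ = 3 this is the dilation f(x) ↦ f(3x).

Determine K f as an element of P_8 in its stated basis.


the result is g(x) = 1458x^6 + 243x^4

exp(τθ) x^k = e^(kτ) x^k; with e^τ = 3 this sends x^k to 3^k x^k
x^4 ↦ 81 x^4
x^6 ↦ 729 x^6
applying this coordinatewise to f: exp(τθ) f = 1458x^6 + 243x^4


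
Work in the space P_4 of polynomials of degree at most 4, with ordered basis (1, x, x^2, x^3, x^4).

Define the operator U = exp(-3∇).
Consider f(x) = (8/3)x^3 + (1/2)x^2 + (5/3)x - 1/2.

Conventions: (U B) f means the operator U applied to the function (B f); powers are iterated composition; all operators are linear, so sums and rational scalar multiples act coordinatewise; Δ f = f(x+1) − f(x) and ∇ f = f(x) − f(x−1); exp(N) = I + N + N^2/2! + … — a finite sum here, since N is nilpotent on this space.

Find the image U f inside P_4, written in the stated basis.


order-1 term: -24x^2 + 21x - 23/2
order-2 term: 72x - 135/2
order-3 term: -72
the series for exp(-3∇) f terminates at order 3
exp(-3∇) f = (8/3)x^3 - (47/2)x^2 + (284/3)x - 303/2

the result is g(x) = (8/3)x^3 - (47/2)x^2 + (284/3)x - 303/2


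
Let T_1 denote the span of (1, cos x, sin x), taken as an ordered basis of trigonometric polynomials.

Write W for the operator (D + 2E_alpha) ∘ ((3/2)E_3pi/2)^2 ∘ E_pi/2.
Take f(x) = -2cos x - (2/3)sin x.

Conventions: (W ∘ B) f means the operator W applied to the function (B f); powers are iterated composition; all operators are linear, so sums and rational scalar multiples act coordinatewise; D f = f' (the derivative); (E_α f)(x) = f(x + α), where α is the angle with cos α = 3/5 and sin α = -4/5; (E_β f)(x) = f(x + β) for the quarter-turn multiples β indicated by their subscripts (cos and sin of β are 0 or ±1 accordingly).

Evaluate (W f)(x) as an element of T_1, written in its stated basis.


E_pi/2 f = -(2/3)cos x + 2sin x
E_3pi/2 E_pi/2 f = -2cos x - (2/3)sin x
((3/2)E_3pi/2) E_pi/2 f = -3cos x - sin x
E_3pi/2 ((3/2)E_3pi/2) E_pi/2 f = cos x - 3sin x
((3/2)E_3pi/2) ((3/2)E_3pi/2) E_pi/2 f = (3/2)cos x - (9/2)sin x
D ((3/2)E_3pi/2)^2 E_pi/2 f = -(9/2)cos x - (3/2)sin x
E_alpha ((3/2)E_3pi/2)^2 E_pi/2 f = (9/2)cos x - (3/2)sin x
(2E_alpha) ((3/2)E_3pi/2)^2 E_pi/2 f = 9cos x - 3sin x
(D + 2E_alpha) ((3/2)E_3pi/2)^2 E_pi/2 f = (9/2)cos x - (9/2)sin x

the image equals g(x) = (9/2)cos x - (9/2)sin x


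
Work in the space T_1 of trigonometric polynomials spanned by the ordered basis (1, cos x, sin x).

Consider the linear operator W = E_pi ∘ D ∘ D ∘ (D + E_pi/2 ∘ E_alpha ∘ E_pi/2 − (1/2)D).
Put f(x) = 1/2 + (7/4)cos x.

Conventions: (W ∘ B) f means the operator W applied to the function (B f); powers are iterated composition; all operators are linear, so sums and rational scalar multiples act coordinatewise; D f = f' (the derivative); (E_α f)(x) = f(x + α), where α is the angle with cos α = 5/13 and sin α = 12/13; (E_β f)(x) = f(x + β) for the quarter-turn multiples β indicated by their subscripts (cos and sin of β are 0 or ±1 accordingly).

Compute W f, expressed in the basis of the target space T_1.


D f = -(7/4)sin x
E_pi/2 f = 1/2 - (7/4)sin x
E_alpha E_pi/2 f = 1/2 - (21/13)cos x - (35/52)sin x
E_pi/2 E_alpha E_pi/2 f = 1/2 - (35/52)cos x + (21/13)sin x
D f = -(7/4)sin x
(-(1/2)D) f = (7/8)sin x
(D + E_pi/2 ∘ E_alpha ∘ E_pi/2 − (1/2)D) f = 1/2 - (35/52)cos x + (77/104)sin x
D (D + E_pi/2 ∘ E_alpha ∘ E_pi/2 − (1/2)D) f = (77/104)cos x + (35/52)sin x
D D (D + E_pi/2 ∘ E_alpha ∘ E_pi/2 − (1/2)D) f = (35/52)cos x - (77/104)sin x
E_pi D D (D + E_pi/2 ∘ E_alpha ∘ E_pi/2 − (1/2)D) f = -(35/52)cos x + (77/104)sin x

the image equals g(x) = -(35/52)cos x + (77/104)sin x


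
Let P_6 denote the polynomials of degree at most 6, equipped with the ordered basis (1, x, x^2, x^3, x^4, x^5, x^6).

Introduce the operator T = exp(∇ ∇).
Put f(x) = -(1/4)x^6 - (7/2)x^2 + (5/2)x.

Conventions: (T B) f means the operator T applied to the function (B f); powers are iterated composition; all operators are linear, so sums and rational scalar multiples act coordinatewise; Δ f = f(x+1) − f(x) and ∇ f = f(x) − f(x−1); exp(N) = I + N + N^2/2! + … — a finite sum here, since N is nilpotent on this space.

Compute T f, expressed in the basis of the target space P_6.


g(x) = -(1/4)x^6 - (15/2)x^4 + 30x^3 - 101x^2 + (455/2)x - 495/2

order-1 term: -(15/2)x^4 + 30x^3 - (105/2)x^2 + 45x - 45/2
order-2 term: -45x^2 + 180x - 195
order-3 term: -30
the series for exp(∇ ∇) f terminates at order 3
exp(∇ ∇) f = -(1/4)x^6 - (15/2)x^4 + 30x^3 - 101x^2 + (455/2)x - 495/2


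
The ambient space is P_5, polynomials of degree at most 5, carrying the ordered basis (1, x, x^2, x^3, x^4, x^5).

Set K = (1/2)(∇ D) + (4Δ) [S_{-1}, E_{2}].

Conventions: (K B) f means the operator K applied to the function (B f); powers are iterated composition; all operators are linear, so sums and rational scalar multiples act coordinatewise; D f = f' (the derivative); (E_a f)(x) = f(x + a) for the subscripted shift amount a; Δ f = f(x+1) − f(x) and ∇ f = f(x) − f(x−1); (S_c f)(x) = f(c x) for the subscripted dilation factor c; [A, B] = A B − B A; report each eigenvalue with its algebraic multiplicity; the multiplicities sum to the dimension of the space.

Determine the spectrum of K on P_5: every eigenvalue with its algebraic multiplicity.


λ = 0 (multiplicity 6)

image of 1: 0
image of x: 0
image of x^2: -31
image of x^3: 99x + 93/2
image of x^4: -186x^2 - 198x - 318
image of x^5: 330x^3 + 465x^2 + 1610x + 1435/2
the matrix is upper triangular; its diagonal is (0, 0, 0, 0, 0, 0)
for a triangular matrix the eigenvalues are the diagonal entries, with algebraic multiplicity their repetition count


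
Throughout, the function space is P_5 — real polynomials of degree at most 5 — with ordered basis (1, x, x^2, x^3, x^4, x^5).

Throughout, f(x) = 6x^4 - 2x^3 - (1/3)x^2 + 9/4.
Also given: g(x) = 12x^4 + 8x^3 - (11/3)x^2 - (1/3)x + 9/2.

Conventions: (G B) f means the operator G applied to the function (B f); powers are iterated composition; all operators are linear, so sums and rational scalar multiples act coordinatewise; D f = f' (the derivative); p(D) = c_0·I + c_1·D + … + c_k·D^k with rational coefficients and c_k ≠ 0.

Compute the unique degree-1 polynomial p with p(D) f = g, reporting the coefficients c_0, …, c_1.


D^0 f = 6x^4 - 2x^3 - (1/3)x^2 + 9/4
D^1 f = 24x^3 - 6x^2 - (2/3)x
matching coefficients of g against c_0 f + c_1 Df + … from the top degree down determines the c_i
solution: c_0 = 2, c_1 = 1/2

p(D) = 2·I + (1/2)·D, i.e. c_0 = 2, c_1 = 1/2


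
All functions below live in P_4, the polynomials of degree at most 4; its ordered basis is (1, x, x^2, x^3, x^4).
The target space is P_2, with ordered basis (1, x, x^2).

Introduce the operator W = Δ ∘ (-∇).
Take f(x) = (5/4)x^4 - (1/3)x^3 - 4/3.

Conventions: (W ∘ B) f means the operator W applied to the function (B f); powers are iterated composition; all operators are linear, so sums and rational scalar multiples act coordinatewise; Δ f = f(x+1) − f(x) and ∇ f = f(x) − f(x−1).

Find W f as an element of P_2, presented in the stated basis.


∇ f = 5x^3 - (17/2)x^2 + 6x - 19/12
(-∇) f = -5x^3 + (17/2)x^2 - 6x + 19/12
Δ (-∇) f = -15x^2 + 2x - 5/2

the result is g(x) = -15x^2 + 2x - 5/2


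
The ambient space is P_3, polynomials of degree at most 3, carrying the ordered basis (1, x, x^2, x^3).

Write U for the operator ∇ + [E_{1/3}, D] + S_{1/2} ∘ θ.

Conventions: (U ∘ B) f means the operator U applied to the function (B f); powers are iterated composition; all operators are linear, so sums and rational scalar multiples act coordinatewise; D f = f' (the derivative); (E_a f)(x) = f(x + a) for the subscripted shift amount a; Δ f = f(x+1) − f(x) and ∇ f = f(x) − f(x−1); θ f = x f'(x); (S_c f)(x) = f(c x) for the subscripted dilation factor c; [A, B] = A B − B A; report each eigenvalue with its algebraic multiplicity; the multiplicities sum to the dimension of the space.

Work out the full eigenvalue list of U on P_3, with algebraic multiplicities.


image of 1: 0
image of x: (1/2)x + 1
image of x^2: (1/2)x^2 + 2x - 1
image of x^3: (3/8)x^3 + 3x^2 - 3x + 1
the matrix is upper triangular; its diagonal is (0, 1/2, 1/2, 3/8)
for a triangular matrix the eigenvalues are the diagonal entries, with algebraic multiplicity their repetition count

λ = 0 (multiplicity 1), λ = 3/8 (multiplicity 1), λ = 1/2 (multiplicity 2)


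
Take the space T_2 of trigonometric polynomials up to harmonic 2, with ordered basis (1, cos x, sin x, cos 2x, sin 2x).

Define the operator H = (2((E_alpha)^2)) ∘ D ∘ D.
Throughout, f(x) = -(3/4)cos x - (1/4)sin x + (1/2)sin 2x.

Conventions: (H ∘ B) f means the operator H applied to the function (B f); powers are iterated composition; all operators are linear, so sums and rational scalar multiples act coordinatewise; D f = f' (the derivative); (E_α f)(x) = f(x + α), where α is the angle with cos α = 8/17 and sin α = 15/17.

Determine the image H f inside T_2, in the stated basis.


the result is g(x) = -(243/578)cos x - (881/578)sin x + (309120/83521)cos 2x + (126716/83521)sin 2x

D f = -(1/4)cos x + (3/4)sin x + cos 2x
D D f = (3/4)cos x + (1/4)sin x - 2sin 2x
E_alpha (D ∘ D) f = (39/68)cos x - (37/68)sin x - (480/289)cos 2x + (322/289)sin 2x
E_alpha E_alpha (D ∘ D) f = -(243/1156)cos x - (881/1156)sin x + (154560/83521)cos 2x + (63358/83521)sin 2x
(2((E_alpha)^2)) (D ∘ D) f = -(243/578)cos x - (881/578)sin x + (309120/83521)cos 2x + (126716/83521)sin 2x


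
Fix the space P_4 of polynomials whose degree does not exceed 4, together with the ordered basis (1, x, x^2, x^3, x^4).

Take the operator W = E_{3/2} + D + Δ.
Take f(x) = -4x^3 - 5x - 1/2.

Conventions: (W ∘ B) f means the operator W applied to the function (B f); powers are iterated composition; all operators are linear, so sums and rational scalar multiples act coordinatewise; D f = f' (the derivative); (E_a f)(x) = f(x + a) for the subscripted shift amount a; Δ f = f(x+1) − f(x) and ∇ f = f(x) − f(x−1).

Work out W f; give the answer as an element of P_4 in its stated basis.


g(x) = -4x^3 - 42x^2 - 44x - 71/2

E_{3/2} f = -4x^3 - 18x^2 - 32x - 43/2
D f = -12x^2 - 5
Δ f = -12x^2 - 12x - 9
(E_{3/2} + D + Δ) f = -4x^3 - 42x^2 - 44x - 71/2


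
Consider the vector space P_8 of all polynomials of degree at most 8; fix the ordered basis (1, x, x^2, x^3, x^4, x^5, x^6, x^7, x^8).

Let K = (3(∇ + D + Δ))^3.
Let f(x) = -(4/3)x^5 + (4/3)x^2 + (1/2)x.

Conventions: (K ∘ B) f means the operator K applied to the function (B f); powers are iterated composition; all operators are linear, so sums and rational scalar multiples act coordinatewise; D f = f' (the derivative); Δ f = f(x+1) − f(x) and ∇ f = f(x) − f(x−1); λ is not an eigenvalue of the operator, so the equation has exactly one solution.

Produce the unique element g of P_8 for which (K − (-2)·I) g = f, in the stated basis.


the image equals g(x) = -(2/3)x^5 + (43742/3)x^2 + (1/4)x + 9720

write g with unknown coordinates in the stated basis and equate coefficients in (K − (-2)·I) g = f
solving from the highest basis element down gives g = -(2/3)x^5 + (43742/3)x^2 + (1/4)x + 9720
check: K g = -29160x^2 - 19440
so K g − (-2)·g = -(4/3)x^5 + (4/3)x^2 + (1/2)x = f ✓


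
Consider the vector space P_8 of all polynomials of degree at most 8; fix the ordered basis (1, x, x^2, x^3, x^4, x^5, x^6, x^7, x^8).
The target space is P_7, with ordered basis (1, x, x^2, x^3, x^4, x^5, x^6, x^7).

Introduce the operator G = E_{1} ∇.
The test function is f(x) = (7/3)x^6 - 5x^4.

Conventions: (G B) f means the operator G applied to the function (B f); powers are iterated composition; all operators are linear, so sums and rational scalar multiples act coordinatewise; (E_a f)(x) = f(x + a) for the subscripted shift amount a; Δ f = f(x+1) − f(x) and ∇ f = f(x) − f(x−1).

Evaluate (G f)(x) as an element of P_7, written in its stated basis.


∇ f = 14x^5 - 35x^4 + (80/3)x^3 - 5x^2 - 6x + 8/3
E_{1} ∇ f = 14x^5 + 35x^4 + (80/3)x^3 + 5x^2 - 6x - 8/3

g(x) = 14x^5 + 35x^4 + (80/3)x^3 + 5x^2 - 6x - 8/3


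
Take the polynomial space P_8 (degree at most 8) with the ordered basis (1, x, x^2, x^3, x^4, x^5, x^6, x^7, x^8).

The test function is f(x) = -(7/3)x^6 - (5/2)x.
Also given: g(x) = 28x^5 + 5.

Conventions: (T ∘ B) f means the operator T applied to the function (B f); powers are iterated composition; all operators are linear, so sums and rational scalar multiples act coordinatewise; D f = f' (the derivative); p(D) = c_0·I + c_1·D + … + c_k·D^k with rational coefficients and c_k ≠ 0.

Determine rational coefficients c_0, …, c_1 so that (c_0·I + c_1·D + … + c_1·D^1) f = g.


D^0 f = -(7/3)x^6 - (5/2)x
D^1 f = -14x^5 - 5/2
matching coefficients of g against c_0 f + c_1 Df + … from the top degree down determines the c_i
solution: c_0 = 0, c_1 = -2

c_0 = 0, c_1 = -2


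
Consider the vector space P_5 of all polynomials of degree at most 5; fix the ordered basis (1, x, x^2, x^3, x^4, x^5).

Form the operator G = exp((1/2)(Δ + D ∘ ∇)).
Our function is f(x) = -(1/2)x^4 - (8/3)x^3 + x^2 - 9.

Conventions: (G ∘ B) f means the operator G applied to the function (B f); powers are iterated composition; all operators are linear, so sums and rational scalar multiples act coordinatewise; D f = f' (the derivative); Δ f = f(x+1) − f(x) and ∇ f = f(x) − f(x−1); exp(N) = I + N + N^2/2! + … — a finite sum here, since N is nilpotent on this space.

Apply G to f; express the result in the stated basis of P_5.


order-1 term: -x^3 - (17/2)x^2 - 9x + 35/12
order-2 term: -(3/4)x^2 - (13/2)x - 65/8
order-3 term: -(1/4)x - 35/24
order-4 term: -1/32
the series for exp((1/2)(Δ + D ∘ ∇)) f terminates at order 4
exp((1/2)(Δ + D ∘ ∇)) f = -(1/2)x^4 - (11/3)x^3 - (33/4)x^2 - (63/4)x - 1507/96

g(x) = -(1/2)x^4 - (11/3)x^3 - (33/4)x^2 - (63/4)x - 1507/96


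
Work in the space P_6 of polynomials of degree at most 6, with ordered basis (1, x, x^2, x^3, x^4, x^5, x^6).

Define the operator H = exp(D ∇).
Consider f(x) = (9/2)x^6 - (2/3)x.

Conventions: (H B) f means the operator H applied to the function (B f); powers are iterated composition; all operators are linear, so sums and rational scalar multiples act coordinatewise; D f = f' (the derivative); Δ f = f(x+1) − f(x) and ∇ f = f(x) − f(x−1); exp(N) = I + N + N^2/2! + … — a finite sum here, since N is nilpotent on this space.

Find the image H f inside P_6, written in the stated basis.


the result is g(x) = (9/2)x^6 + 135x^4 - 270x^3 + 1080x^2 - (5267/3)x + 1512

order-1 term: 135x^4 - 270x^3 + 270x^2 - 135x + 27
order-2 term: 810x^2 - 1620x + 945
order-3 term: 540
the series for exp(D ∇) f terminates at order 3
exp(D ∇) f = (9/2)x^6 + 135x^4 - 270x^3 + 1080x^2 - (5267/3)x + 1512


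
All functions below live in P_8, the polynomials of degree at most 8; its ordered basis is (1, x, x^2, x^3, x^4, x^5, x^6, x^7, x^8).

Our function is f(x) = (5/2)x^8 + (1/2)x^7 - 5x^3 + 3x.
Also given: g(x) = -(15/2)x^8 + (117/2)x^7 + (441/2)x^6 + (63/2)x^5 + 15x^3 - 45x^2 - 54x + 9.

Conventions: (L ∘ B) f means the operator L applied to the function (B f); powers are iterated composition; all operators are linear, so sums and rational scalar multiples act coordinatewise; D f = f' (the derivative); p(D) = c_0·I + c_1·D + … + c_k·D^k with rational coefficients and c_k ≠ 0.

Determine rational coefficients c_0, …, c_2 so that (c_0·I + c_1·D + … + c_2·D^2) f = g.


p(D) = -3·I + 3·D + (3/2)·D^2, i.e. c_0 = -3, c_1 = 3, c_2 = 3/2

D^0 f = (5/2)x^8 + (1/2)x^7 - 5x^3 + 3x
D^1 f = 20x^7 + (7/2)x^6 - 15x^2 + 3
D^2 f = 140x^6 + 21x^5 - 30x
matching coefficients of g against c_0 f + c_1 Df + … from the top degree down determines the c_i
solution: c_0 = -3, c_1 = 3, c_2 = 3/2


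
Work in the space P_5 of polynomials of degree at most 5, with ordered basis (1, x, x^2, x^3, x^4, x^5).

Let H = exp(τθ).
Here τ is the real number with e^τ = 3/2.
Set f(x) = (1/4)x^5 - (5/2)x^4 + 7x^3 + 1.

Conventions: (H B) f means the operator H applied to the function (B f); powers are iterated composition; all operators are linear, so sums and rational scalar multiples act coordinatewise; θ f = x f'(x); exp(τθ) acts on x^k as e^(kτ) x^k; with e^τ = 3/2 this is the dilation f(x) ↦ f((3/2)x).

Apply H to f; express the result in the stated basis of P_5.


the result is g(x) = (243/128)x^5 - (405/32)x^4 + (189/8)x^3 + 1

exp(τθ) x^k = e^(kτ) x^k; with e^τ = 3/2 this sends x^k to (3/2)^k x^k
x^3 ↦ 27/8 x^3
x^4 ↦ 81/16 x^4
x^5 ↦ 243/32 x^5
applying this coordinatewise to f: exp(τθ) f = (243/128)x^5 - (405/32)x^4 + (189/8)x^3 + 1


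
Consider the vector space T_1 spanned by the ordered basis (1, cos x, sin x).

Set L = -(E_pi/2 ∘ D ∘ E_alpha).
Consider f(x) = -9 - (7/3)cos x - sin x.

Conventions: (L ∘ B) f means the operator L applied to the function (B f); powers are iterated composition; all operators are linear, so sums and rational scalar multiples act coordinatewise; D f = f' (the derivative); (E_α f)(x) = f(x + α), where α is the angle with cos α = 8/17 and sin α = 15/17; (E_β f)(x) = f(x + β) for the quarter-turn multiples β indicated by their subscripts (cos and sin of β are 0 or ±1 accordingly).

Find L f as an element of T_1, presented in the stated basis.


g(x) = -(101/51)cos x + (27/17)sin x

E_alpha f = -9 - (101/51)cos x + (27/17)sin x
D E_alpha f = (27/17)cos x + (101/51)sin x
E_pi/2 D E_alpha f = (101/51)cos x - (27/17)sin x
(-(E_pi/2 ∘ D ∘ E_alpha)) f = -(101/51)cos x + (27/17)sin x


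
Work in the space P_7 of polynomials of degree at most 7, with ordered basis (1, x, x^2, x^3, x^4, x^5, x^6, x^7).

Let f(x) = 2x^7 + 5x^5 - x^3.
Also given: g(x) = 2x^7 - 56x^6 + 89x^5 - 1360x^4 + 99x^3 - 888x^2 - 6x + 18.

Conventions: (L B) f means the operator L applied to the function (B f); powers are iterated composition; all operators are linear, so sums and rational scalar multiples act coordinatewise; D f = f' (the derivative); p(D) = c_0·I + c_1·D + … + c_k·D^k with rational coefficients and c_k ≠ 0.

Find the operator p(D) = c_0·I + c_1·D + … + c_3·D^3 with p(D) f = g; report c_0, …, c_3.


c_0 = 1, c_1 = -4, c_2 = 1, c_3 = -3

D^0 f = 2x^7 + 5x^5 - x^3
D^1 f = 14x^6 + 25x^4 - 3x^2
D^2 f = 84x^5 + 100x^3 - 6x
D^3 f = 420x^4 + 300x^2 - 6
matching coefficients of g against c_0 f + c_1 Df + … from the top degree down determines the c_i
solution: c_0 = 1, c_1 = -4, c_2 = 1, c_3 = -3


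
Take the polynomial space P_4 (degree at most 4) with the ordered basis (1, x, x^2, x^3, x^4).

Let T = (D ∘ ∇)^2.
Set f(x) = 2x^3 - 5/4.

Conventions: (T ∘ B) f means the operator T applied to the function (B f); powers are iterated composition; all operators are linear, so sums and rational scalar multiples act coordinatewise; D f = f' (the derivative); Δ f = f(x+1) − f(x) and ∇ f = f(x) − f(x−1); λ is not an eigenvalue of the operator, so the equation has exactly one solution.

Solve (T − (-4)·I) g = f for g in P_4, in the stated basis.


the result is g(x) = (1/2)x^3 - 5/16

write g with unknown coordinates in the stated basis and equate coefficients in (T − (-4)·I) g = f
solving from the highest basis element down gives g = (1/2)x^3 - 5/16
check: T g = 0
so T g − (-4)·g = 2x^3 - 5/4 = f ✓


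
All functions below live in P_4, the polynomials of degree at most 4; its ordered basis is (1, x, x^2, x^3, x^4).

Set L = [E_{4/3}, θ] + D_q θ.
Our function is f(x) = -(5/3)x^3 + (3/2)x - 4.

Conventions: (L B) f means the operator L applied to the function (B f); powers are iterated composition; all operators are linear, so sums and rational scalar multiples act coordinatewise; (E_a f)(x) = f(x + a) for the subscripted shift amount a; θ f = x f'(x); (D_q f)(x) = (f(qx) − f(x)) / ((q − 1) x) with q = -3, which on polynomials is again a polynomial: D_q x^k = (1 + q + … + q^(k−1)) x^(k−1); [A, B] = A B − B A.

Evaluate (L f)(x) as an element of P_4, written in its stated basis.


θ f = -5x^3 + (3/2)x
E_{4/3} θ f = -5x^3 - 20x^2 - (151/6)x - 266/27
E_{4/3} f = -(5/3)x^3 - (20/3)x^2 - (133/18)x - 482/81
θ E_{4/3} f = -5x^3 - (40/3)x^2 - (133/18)x
[E_{4/3}, θ] f = -(20/3)x^2 - (160/9)x - 266/27
θ f = -5x^3 + (3/2)x
D_q θ f = -35x^2 + 3/2
([E_{4/3}, θ] + D_q θ) f = -(125/3)x^2 - (160/9)x - 451/54

the result is g(x) = -(125/3)x^2 - (160/9)x - 451/54


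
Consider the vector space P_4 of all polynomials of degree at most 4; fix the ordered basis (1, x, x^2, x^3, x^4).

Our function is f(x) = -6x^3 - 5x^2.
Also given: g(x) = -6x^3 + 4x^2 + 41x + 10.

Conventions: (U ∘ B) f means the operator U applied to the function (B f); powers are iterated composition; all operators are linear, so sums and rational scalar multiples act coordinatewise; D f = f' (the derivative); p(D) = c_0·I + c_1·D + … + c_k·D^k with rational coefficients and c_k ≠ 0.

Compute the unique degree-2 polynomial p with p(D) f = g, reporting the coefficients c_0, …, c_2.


p(D) = I − (1/2)·D − D^2, i.e. c_0 = 1, c_1 = -1/2, c_2 = -1

D^0 f = -6x^3 - 5x^2
D^1 f = -18x^2 - 10x
D^2 f = -36x - 10
matching coefficients of g against c_0 f + c_1 Df + … from the top degree down determines the c_i
solution: c_0 = 1, c_1 = -1/2, c_2 = -1


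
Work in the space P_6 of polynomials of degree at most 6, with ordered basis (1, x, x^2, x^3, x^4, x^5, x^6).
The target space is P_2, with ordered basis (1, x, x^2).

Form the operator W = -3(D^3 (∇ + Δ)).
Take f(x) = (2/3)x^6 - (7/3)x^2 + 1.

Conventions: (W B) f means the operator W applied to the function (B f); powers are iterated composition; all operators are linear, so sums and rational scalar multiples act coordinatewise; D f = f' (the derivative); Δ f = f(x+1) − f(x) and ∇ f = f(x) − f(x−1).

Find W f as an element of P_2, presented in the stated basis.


the result is g(x) = -1440x^2 - 480

∇ f = 4x^5 - 10x^4 + (40/3)x^3 - 10x^2 - (2/3)x + 5/3
Δ f = 4x^5 + 10x^4 + (40/3)x^3 + 10x^2 - (2/3)x - 5/3
(∇ + Δ) f = 8x^5 + (80/3)x^3 - (4/3)x
D (∇ + Δ) f = 40x^4 + 80x^2 - 4/3
D D (∇ + Δ) f = 160x^3 + 160x
D D D (∇ + Δ) f = 480x^2 + 160
(-3(D^3 (∇ + Δ))) f = -1440x^2 - 480
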